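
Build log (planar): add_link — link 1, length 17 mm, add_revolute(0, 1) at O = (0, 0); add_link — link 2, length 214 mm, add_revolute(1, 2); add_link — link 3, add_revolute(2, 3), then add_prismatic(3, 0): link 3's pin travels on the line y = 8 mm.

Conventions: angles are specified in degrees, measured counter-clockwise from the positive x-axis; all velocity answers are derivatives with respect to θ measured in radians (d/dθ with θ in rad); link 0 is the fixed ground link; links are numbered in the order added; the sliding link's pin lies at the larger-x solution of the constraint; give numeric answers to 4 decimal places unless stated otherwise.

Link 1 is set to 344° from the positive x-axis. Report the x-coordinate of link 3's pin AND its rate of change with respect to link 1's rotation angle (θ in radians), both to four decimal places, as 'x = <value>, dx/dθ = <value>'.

geometry: r = 17 mm, L = 214 mm, e = 8 mm
crank pin P = (r cos θ, r sin θ) = (16.341449, -4.685835)
h = r sin θ − e = -4.685835 − 8 = -12.685835
x = r cos θ + √(L² − h²) = 16.341449 + 213.623663 = 229.965112
dx/dθ = −r sin θ − h·r cos θ/√(L² − h²) (θ in radians; h = -12.685835) = 5.656256

x = 229.9651, dx/dθ = 5.6563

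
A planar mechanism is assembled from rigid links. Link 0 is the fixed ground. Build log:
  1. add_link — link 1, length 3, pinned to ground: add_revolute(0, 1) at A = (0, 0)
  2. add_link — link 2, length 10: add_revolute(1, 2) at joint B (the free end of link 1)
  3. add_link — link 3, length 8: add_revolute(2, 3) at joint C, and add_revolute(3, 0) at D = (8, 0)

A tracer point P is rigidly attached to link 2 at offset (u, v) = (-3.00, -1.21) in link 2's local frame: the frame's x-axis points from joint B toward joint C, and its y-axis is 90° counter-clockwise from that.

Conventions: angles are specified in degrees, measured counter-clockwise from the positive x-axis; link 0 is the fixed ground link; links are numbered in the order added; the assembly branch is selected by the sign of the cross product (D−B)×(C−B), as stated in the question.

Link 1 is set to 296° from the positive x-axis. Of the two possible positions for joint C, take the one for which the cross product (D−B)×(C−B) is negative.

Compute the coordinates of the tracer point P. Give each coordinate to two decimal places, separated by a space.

A=(0,0), D=(8.00,0)
B = A + 3.00·(cos296°, sin296°) = (1.3151, -2.6964)
|BD| = 7.2082
circle(B,10.00) ∩ circle(D,8.00): a=6.1013, h=7.9230
  candidates: C₊=(4.0096,6.9338) cross=57.111; C₋=(9.9372,-7.7619) cross=-57.111
  branch - wants cross < 0 → take C=(9.9372,-7.7619) (cross=-57.111)
ex = (C−B)/|BC| = (0.8622,-0.5066); ey = (0.5066,0.8622)
P = B + -3.00·ex + -1.21·ey = (-1.8844,-2.2200)

-1.88 -2.22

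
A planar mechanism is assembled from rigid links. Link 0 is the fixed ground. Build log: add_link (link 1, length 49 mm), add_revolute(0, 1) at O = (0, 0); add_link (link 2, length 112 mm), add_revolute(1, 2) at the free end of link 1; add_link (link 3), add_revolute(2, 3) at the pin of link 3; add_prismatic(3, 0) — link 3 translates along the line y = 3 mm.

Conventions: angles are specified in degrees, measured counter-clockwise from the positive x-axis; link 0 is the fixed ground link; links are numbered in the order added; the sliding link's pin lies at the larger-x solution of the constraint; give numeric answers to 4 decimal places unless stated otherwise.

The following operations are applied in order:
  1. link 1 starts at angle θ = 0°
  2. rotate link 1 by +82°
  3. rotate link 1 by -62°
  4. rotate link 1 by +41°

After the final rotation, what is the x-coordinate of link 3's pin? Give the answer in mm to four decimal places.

geometry: r = 49 mm, L = 112 mm, e = 3 mm; θ starts at 0°
rotate link 1 by +82°: θ ← 0° +82° = 82°
rotate link 1 by -62°: θ ← 82° -62° = 20°
rotate link 1 by +41°: θ ← 20° +41° = 61°
crank pin P = (r cos θ, r sin θ) = (23.755671, 42.856366)
h = r sin θ − e = 42.856366 − 3 = 39.856366
x = r cos θ + √(L² − h²) = 23.755671 + 104.668382 = 128.424053

128.4241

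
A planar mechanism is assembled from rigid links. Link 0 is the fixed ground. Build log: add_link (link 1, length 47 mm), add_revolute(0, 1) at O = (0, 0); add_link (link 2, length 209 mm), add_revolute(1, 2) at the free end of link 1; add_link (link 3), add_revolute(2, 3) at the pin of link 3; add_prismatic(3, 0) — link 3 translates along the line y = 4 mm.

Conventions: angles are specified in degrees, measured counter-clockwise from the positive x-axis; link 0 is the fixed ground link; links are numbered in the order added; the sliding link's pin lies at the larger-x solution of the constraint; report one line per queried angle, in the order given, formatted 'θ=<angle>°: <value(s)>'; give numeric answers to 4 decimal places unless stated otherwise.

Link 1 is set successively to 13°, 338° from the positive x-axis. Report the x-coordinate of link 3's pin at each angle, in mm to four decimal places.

geometry: r = 47 mm, L = 209 mm, e = 4 mm
θ=13°: crank pin P = (r cos θ, r sin θ) = (45.795393, 10.572700)
θ=13°: h = r sin θ − e = 10.572700 − 4 = 6.572700
θ=13°: x = r cos θ + √(L² − h²) = 45.795393 + 208.896624 = 254.692017
θ=338°: crank pin P = (r cos θ, r sin θ) = (43.577641, -17.606510)
θ=338°: h = r sin θ − e = -17.606510 − 4 = -21.606510
θ=338°: x = r cos θ + √(L² − h²) = 43.577641 + 207.880155 = 251.457796

θ=13°: 254.6920
θ=338°: 251.4578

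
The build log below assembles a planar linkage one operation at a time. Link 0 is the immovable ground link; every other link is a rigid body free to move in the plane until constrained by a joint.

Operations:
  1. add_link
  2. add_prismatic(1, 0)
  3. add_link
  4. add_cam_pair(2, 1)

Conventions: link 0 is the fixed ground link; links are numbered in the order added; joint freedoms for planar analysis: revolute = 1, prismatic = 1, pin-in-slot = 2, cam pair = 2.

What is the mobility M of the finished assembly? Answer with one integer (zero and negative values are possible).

ground; <1,0,0>
#1 <2,0,0>
P:1↔0 J1 <2,1,0>
#2 <3,1,0>
C:2↔1 J2 <3,1,1>
3×2 − 2×1 − 1×1 = 3

M = 3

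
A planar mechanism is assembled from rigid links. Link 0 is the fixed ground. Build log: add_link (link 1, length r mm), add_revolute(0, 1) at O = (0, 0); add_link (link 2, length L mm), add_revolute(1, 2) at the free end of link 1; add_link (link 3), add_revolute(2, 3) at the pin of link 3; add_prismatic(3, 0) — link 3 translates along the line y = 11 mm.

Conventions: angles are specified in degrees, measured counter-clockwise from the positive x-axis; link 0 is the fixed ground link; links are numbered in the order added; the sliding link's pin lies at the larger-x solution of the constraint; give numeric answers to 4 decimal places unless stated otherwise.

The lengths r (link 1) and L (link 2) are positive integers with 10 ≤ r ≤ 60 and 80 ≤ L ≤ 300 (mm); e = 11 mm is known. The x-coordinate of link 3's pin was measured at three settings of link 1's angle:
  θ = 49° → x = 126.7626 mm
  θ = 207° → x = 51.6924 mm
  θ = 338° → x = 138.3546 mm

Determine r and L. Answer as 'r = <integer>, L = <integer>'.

constraint per measurement: (x − r cos θ)² + (r sin θ − e)² = L²
subtracting the θ₁ and θ₂ equations cancels the r² and L² terms:
r = (x₁² − x₂²) / (2[(x₁cos θ₁ + e sin θ₁) − (x₂cos θ₂ + e sin θ₂)]) = 47.0000 → r = 47
L² = (x₁ − r cos θ₁)² + (r sin θ₁ − e)² = 9800.9947 → L = 99.0000 → L = 99
check at θ₃=338°: x = 138.3546 (printed 138.3546) ✓

r = 47, L = 99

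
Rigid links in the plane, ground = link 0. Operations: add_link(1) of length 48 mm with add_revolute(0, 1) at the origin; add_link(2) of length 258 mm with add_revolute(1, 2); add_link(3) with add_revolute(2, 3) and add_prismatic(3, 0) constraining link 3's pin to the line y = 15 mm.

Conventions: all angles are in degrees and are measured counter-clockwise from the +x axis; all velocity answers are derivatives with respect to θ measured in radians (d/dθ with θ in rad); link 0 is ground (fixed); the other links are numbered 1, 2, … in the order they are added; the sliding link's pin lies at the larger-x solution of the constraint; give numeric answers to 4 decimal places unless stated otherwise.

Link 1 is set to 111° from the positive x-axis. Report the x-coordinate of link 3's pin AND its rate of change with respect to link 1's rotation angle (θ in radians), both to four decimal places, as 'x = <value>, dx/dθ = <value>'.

geometry: r = 48 mm, L = 258 mm, e = 15 mm
crank pin P = (r cos θ, r sin θ) = (-17.201662, 44.811860)
h = r sin θ − e = 44.811860 − 15 = 29.811860
x = r cos θ + √(L² − h²) = -17.201662 + 256.271834 = 239.070173
dx/dθ = −r sin θ − h·r cos θ/√(L² − h²) (θ in radians; h = 29.811860) = -42.810807

x = 239.0702, dx/dθ = -42.8108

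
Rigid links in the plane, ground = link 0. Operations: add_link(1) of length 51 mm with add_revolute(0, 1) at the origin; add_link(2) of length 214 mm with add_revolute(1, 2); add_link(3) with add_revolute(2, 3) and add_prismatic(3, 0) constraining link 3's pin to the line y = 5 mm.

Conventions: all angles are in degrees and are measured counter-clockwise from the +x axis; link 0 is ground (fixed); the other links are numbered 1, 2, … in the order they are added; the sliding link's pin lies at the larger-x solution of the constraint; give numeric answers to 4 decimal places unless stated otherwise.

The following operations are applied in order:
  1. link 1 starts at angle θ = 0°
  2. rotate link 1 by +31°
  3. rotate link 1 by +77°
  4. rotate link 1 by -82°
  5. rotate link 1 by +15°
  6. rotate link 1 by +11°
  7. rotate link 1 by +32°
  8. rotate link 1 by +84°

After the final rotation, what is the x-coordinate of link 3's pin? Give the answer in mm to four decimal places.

geometry: r = 51 mm, L = 214 mm, e = 5 mm; θ starts at 0°
rotate link 1 by +31°: θ ← 0° +31° = 31°
rotate link 1 by +77°: θ ← 31° +77° = 108°
rotate link 1 by -82°: θ ← 108° -82° = 26°
rotate link 1 by +15°: θ ← 26° +15° = 41°
rotate link 1 by +11°: θ ← 41° +11° = 52°
rotate link 1 by +32°: θ ← 52° +32° = 84°
rotate link 1 by +84°: θ ← 84° +84° = 168°
crank pin P = (r cos θ, r sin θ) = (-49.885528, 10.603496)
h = r sin θ − e = 10.603496 − 5 = 5.603496
x = r cos θ + √(L² − h²) = -49.885528 + 213.926625 = 164.041097

164.0411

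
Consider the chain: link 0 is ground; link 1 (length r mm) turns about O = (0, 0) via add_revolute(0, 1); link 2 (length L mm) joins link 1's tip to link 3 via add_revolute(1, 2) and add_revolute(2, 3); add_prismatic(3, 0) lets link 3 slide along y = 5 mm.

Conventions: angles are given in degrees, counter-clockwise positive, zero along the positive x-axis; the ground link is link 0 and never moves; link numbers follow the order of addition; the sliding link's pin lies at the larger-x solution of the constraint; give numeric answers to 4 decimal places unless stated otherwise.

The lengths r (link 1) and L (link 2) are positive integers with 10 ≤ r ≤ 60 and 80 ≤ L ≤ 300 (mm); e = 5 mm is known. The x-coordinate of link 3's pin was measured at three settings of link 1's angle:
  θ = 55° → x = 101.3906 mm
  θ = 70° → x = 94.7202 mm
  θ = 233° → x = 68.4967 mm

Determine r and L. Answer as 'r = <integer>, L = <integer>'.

constraint per measurement: (x − r cos θ)² + (r sin θ − e)² = L²
subtracting the θ₁ and θ₂ equations cancels the r² and L² terms:
r = (x₁² − x₂²) / (2[(x₁cos θ₁ + e sin θ₁) − (x₂cos θ₂ + e sin θ₂)]) = 26.0002 → r = 26
L² = (x₁ − r cos θ₁)² + (r sin θ₁ − e)² = 7744.0008 → L = 88.0000 → L = 88
check at θ₃=233°: x = 68.4967 (printed 68.4967) ✓

r = 26, L = 88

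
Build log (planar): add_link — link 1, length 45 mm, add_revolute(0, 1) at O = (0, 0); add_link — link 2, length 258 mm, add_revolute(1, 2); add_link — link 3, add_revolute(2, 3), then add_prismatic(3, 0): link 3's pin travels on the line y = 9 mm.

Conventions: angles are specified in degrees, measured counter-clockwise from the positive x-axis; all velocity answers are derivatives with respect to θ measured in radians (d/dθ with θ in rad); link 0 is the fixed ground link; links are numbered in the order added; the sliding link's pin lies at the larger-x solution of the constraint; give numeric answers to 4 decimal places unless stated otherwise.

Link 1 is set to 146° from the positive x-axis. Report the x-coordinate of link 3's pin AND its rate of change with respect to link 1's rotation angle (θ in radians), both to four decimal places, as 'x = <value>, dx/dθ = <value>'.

geometry: r = 45 mm, L = 258 mm, e = 9 mm
crank pin P = (r cos θ, r sin θ) = (-37.306691, 25.163681)
h = r sin θ − e = 25.163681 − 9 = 16.163681
x = r cos θ + √(L² − h²) = -37.306691 + 257.493175 = 220.186485
dx/dθ = −r sin θ − h·r cos θ/√(L² − h²) (θ in radians; h = 16.163681) = -22.821819

x = 220.1865, dx/dθ = -22.8218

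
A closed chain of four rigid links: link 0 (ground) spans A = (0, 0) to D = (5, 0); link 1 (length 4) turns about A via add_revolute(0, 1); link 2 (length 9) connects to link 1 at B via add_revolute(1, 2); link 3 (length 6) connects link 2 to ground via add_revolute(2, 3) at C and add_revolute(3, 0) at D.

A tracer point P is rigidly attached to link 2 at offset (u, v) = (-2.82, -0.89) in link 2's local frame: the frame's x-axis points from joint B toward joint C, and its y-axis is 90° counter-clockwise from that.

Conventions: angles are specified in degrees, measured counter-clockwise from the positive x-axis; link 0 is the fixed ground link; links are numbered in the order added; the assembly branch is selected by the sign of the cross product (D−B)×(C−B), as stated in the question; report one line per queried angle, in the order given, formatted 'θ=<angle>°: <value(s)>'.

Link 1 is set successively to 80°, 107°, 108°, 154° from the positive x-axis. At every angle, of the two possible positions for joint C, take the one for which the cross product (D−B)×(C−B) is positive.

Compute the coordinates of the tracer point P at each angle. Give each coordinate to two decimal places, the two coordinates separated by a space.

A=(0,0), D=(5.00,0)
θ=80°: B = A + 4.00·(cos80°, sin80°) = (0.6946, 3.9392)
θ=80°: |BD| = 5.8356
θ=80°: circle(B,9.00) ∩ circle(D,6.00): a=6.7734, h=5.9262
θ=80°:   candidates: C₊=(9.6924,3.7392) cross=34.583; C₋=(1.6915,-5.0054) cross=-34.583
θ=80°:   branch + wants cross > 0 → take C=(9.6924,3.7392) (cross=34.583)
θ=80°: ex = (C−B)/|BC| = (0.9998,-0.0222); ey = (0.0222,0.9998)
θ=80°: P = B + -2.82·ex + -0.89·ey = (-2.1445,3.1121)
θ=107°: B = A + 4.00·(cos107°, sin107°) = (-1.1695, 3.8252)
θ=107°: |BD| = 7.2591
θ=107°: circle(B,9.00) ∩ circle(D,6.00): a=6.7291, h=5.9765
θ=107°:   candidates: C₊=(7.6989,5.3587) cross=43.384; C₋=(1.4002,-4.8001) cross=-43.384
θ=107°:   branch + wants cross > 0 → take C=(7.6989,5.3587) (cross=43.384)
θ=107°: ex = (C−B)/|BC| = (0.9854,0.1704); ey = (-0.1704,0.9854)
θ=107°: P = B + -2.82·ex + -0.89·ey = (-3.7966,2.4677)
θ=108°: B = A + 4.00·(cos108°, sin108°) = (-1.2361, 3.8042)
θ=108°: |BD| = 7.3048
θ=108°: circle(B,9.00) ∩ circle(D,6.00): a=6.7326, h=5.9726
θ=108°:   candidates: C₊=(7.6219,5.3968) cross=43.629; C₋=(1.4010,-4.8008) cross=-43.629
θ=108°:   branch + wants cross > 0 → take C=(7.6219,5.3968) (cross=43.629)
θ=108°: ex = (C−B)/|BC| = (0.9842,0.1770); ey = (-0.1770,0.9842)
θ=108°: P = B + -2.82·ex + -0.89·ey = (-3.8541,2.4293)
θ=154°: B = A + 4.00·(cos154°, sin154°) = (-3.5952, 1.7535)
θ=154°: |BD| = 8.7722
θ=154°: circle(B,9.00) ∩ circle(D,6.00): a=6.9510, h=5.7169
θ=154°:   candidates: C₊=(4.3583,5.9656) cross=50.150; C₋=(2.0728,-5.2375) cross=-50.150
θ=154°:   branch + wants cross > 0 → take C=(4.3583,5.9656) (cross=50.150)
θ=154°: ex = (C−B)/|BC| = (0.8837,0.4680); ey = (-0.4680,0.8837)
θ=154°: P = B + -2.82·ex + -0.89·ey = (-5.6707,-0.3528)

θ=80°: -2.14 3.11
θ=107°: -3.80 2.47
θ=108°: -3.85 2.43
θ=154°: -5.67 -0.35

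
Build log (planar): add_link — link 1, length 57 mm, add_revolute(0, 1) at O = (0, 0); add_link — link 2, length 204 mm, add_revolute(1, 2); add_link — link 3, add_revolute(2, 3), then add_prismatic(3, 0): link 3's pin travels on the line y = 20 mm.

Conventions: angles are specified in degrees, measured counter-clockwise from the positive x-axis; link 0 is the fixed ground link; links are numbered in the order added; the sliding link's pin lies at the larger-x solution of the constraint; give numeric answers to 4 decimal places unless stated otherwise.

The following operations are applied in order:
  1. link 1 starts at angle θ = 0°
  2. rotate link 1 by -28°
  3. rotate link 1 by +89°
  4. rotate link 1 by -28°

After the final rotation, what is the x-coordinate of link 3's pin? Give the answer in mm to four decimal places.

geometry: r = 57 mm, L = 204 mm, e = 20 mm; θ starts at 0°
rotate link 1 by -28°: θ ← 0° -28° = -28°
rotate link 1 by +89°: θ ← -28° +89° = 61°
rotate link 1 by -28°: θ ← 61° -28° = 33°
crank pin P = (r cos θ, r sin θ) = (47.804222, 31.044425)
h = r sin θ − e = 31.044425 − 20 = 11.044425
x = r cos θ + √(L² − h²) = 47.804222 + 203.700812 = 251.505034

251.5050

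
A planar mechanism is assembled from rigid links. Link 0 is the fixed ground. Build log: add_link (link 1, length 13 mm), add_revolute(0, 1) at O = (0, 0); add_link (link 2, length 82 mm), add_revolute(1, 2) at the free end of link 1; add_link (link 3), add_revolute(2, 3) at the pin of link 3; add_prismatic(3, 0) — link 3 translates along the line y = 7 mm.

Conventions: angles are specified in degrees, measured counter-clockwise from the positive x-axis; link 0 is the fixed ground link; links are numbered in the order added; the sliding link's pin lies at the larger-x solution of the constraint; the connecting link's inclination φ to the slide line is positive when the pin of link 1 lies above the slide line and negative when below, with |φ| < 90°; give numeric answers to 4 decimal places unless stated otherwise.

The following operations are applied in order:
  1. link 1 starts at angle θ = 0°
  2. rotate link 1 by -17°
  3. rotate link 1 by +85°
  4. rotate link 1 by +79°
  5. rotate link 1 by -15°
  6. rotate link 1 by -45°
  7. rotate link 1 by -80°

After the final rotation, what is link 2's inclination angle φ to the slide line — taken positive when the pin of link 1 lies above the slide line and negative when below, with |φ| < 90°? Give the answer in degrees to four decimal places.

geometry: r = 13 mm, L = 82 mm, e = 7 mm; θ starts at 0°
rotate link 1 by -17°: θ ← 0° -17° = -17°
rotate link 1 by +85°: θ ← -17° +85° = 68°
rotate link 1 by +79°: θ ← 68° +79° = 147°
rotate link 1 by -15°: θ ← 147° -15° = 132°
rotate link 1 by -45°: θ ← 132° -45° = 87°
rotate link 1 by -80°: θ ← 87° -80° = 7°
h = r sin θ − e = 1.584301 − 7 = -5.415699
sin φ = h / L = -5.415699 / 82 = -0.06604510
φ = arcsin(-0.06604510) = -3.786862°

-3.7869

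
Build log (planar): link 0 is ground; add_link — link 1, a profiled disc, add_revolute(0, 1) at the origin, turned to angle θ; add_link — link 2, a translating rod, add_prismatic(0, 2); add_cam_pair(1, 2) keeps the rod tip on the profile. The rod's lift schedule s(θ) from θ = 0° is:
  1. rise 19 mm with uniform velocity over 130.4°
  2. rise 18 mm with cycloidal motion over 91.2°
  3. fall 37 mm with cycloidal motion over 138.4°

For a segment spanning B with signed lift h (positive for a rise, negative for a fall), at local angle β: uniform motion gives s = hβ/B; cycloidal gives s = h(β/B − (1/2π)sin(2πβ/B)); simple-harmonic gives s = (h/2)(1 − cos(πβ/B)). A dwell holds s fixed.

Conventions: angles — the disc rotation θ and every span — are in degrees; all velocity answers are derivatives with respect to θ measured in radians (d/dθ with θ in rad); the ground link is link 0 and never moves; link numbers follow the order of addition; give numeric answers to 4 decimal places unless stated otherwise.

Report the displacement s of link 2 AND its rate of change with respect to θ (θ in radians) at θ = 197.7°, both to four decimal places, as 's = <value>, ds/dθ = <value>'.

seg 1 [0°–130.4°] uniform, h=19: full span → s += 19 → s = 19.0000
seg 2 [130.4°–221.6°] cycloidal, h=18: θ=197.7° here. β=67.3, B=91.2. 18·(0.7379 − sin(2π·0.7379)/(2π)) = 16.1395 → s = 35.1395
velocity in seg [130.4°–221.6°] (cycloidal), θ in radians: β = 67.3° = 1.1746 rad, B = 91.2° = 1.5917 rad; ds/dθ = (h/B)(1 − cos(2πβ/B)) = (18/1.5917)(1 − cos(2π·0.7379)) = 12.164552 mm/rad

s = 35.1395, ds/dθ = 12.1646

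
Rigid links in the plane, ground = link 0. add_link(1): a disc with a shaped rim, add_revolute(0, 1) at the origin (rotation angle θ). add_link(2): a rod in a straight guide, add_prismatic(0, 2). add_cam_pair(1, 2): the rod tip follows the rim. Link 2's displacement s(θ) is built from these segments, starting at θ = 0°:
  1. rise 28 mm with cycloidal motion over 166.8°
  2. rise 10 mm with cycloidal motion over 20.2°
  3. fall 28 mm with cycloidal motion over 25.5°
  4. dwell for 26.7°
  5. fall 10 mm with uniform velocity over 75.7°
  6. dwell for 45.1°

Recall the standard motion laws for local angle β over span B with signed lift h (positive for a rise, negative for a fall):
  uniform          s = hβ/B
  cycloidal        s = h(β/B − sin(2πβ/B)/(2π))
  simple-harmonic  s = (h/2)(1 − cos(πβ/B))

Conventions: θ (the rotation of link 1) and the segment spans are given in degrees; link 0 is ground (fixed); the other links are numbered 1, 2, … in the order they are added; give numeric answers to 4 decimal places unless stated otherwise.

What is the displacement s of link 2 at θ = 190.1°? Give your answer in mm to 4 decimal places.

segment 1 (0° to 166.8°, cycloidal, h = 28) is passed completely: s = 0.0000 + (28) = 28.0000
segment 2 (166.8° to 187°, cycloidal, h = 10) is passed completely: s = 28.0000 + (10) = 38.0000
θ = 190.1° falls in segment 3 (187° to 212.5°, cycloidal, h = -28): β = 190.1 − 187 = 3.1°, B = 25.5°; Δs = -28·(0.1216 − sin(2π·0.1216)/(2π)) = -0.3215; s = 38.0000 − 0.3215 = 37.6785

37.6785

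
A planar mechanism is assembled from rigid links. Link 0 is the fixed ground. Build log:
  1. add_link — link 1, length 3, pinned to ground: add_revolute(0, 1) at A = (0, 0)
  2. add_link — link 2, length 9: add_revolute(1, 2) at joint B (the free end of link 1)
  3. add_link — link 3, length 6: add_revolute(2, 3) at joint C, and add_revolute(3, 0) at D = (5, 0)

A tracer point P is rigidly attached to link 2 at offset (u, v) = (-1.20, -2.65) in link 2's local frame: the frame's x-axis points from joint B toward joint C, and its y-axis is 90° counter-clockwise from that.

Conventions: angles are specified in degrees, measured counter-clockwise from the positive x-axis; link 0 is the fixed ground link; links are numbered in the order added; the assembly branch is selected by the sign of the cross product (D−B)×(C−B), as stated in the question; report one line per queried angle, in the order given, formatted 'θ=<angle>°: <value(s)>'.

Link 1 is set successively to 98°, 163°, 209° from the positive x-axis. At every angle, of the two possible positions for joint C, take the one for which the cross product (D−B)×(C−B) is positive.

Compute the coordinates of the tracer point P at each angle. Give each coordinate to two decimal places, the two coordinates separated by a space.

A=(0,0), D=(5.00,0)
θ=98°: B = A + 3.00·(cos98°, sin98°) = (-0.4175, 2.9708)
θ=98°: |BD| = 6.1786
θ=98°: circle(B,9.00) ∩ circle(D,6.00): a=6.7309, h=5.9745
θ=98°:   candidates: C₊=(8.3569,4.9730) cross=36.914; C₋=(2.6116,-5.5041) cross=-36.914
θ=98°:   branch + wants cross > 0 → take C=(8.3569,4.9730) (cross=36.914)
θ=98°: ex = (C−B)/|BC| = (0.9749,0.2225); ey = (-0.2225,0.9749)
θ=98°: P = B + -1.20·ex + -2.65·ey = (-0.9979,0.1203)
θ=163°: B = A + 3.00·(cos163°, sin163°) = (-2.8689, 0.8771)
θ=163°: |BD| = 7.9176
θ=163°: circle(B,9.00) ∩ circle(D,6.00): a=6.8006, h=5.8951
θ=163°:   candidates: C₊=(4.5429,5.9826) cross=46.675; C₋=(3.2367,-5.7351) cross=-46.675
θ=163°:   branch + wants cross > 0 → take C=(4.5429,5.9826) (cross=46.675)
θ=163°: ex = (C−B)/|BC| = (0.8235,0.5673); ey = (-0.5673,0.8235)
θ=163°: P = B + -1.20·ex + -2.65·ey = (-2.3539,-1.9860)
θ=209°: B = A + 3.00·(cos209°, sin209°) = (-2.6239, -1.4544)
θ=209°: |BD| = 7.7614
θ=209°: circle(B,9.00) ∩ circle(D,6.00): a=6.7797, h=5.9191
θ=209°:   candidates: C₊=(2.9265,5.6303) cross=45.941; C₋=(5.1449,-5.9982) cross=-45.941
θ=209°:   branch + wants cross > 0 → take C=(2.9265,5.6303) (cross=45.941)
θ=209°: ex = (C−B)/|BC| = (0.6167,0.7872); ey = (-0.7872,0.6167)
θ=209°: P = B + -1.20·ex + -2.65·ey = (-1.2778,-4.0333)

θ=98°: -1.00 0.12
θ=163°: -2.35 -1.99
θ=209°: -1.28 -4.03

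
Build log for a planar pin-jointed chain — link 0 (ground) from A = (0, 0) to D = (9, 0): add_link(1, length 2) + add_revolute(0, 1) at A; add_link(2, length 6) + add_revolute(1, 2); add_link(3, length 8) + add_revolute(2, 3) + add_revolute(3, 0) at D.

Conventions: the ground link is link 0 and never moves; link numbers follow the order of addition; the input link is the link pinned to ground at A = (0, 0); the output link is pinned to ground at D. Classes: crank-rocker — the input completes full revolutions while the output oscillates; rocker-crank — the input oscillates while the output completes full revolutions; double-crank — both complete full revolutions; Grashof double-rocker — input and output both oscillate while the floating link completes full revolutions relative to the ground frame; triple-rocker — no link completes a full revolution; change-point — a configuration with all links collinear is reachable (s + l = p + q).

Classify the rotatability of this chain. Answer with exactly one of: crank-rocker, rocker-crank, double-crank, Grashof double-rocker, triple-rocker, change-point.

lengths: ground=9, input=2, coupler=6, output=8
sorted: s=2 (shortest), l=9 (longest), p+q=14
s + l = 11 vs p + q = 14
s + l < p + q (Grashof) with shortest = input link → crank-rocker

crank-rocker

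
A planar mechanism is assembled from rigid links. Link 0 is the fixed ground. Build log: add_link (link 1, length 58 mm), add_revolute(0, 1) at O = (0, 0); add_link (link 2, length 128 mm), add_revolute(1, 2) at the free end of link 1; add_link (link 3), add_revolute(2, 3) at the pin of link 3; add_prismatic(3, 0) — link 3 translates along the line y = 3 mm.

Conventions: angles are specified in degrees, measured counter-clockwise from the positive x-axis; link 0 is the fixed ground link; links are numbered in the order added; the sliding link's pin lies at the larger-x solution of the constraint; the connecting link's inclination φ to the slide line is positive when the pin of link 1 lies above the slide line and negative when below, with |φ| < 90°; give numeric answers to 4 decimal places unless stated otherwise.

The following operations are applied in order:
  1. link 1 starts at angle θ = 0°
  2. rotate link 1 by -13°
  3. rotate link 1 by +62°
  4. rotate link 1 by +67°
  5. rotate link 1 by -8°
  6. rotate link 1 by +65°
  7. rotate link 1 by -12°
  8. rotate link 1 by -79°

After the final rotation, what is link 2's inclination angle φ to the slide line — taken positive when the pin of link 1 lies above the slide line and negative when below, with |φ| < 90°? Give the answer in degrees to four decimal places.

geometry: r = 58 mm, L = 128 mm, e = 3 mm; θ starts at 0°
rotate link 1 by -13°: θ ← 0° -13° = -13°
rotate link 1 by +62°: θ ← -13° +62° = 49°
rotate link 1 by +67°: θ ← 49° +67° = 116°
rotate link 1 by -8°: θ ← 116° -8° = 108°
rotate link 1 by +65°: θ ← 108° +65° = 173°
rotate link 1 by -12°: θ ← 173° -12° = 161°
rotate link 1 by -79°: θ ← 161° -79° = 82°
h = r sin θ − e = 57.435548 − 3 = 54.435548
sin φ = h / L = 54.435548 / 128 = 0.42527772
φ = arcsin(0.42527772) = 25.168243°

25.1682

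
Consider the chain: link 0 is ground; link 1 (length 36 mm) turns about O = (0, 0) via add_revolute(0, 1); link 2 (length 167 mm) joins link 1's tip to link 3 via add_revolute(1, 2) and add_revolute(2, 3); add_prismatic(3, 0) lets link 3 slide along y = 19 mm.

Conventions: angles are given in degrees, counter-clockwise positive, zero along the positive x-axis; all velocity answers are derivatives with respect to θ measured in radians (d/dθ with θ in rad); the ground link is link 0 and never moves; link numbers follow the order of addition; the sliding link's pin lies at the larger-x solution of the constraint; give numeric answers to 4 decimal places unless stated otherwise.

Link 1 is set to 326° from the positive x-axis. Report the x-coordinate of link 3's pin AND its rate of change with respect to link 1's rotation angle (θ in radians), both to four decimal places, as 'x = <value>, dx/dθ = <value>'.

geometry: r = 36 mm, L = 167 mm, e = 19 mm
crank pin P = (r cos θ, r sin θ) = (29.845353, -20.130945)
h = r sin θ − e = -20.130945 − 19 = -39.130945
x = r cos θ + √(L² − h²) = 29.845353 + 162.350760 = 192.196112
dx/dθ = −r sin θ − h·r cos θ/√(L² − h²) (θ in radians; h = -39.130945) = 27.324485

x = 192.1961, dx/dθ = 27.3245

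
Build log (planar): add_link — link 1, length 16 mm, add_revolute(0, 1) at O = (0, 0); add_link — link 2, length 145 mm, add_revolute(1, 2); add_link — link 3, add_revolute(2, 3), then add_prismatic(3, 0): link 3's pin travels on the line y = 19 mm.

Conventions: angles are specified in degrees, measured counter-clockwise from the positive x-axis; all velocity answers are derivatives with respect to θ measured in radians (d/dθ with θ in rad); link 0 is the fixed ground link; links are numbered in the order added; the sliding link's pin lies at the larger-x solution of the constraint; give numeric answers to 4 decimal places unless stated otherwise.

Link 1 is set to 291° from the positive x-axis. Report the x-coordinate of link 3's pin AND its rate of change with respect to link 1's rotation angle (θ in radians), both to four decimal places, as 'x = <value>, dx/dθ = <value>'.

geometry: r = 16 mm, L = 145 mm, e = 19 mm
crank pin P = (r cos θ, r sin θ) = (5.733887, -14.937287)
h = r sin θ − e = -14.937287 − 19 = -33.937287
x = r cos θ + √(L² − h²) = 5.733887 + 140.972553 = 146.706440
dx/dθ = −r sin θ − h·r cos θ/√(L² − h²) (θ in radians; h = -33.937287) = 16.317645

x = 146.7064, dx/dθ = 16.3176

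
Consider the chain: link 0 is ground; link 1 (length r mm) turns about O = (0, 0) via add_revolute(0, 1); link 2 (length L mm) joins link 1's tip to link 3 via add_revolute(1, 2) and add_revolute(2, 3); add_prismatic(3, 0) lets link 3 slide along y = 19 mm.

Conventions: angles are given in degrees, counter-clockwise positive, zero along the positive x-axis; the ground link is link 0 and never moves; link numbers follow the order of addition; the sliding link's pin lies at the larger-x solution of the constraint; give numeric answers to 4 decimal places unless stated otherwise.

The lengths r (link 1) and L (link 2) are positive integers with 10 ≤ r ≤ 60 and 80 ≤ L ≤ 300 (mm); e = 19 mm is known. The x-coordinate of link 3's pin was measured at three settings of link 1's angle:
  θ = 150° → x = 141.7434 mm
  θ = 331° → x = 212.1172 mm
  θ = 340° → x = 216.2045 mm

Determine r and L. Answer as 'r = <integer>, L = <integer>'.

constraint per measurement: (x − r cos θ)² + (r sin θ − e)² = L²
subtracting the θ₁ and θ₂ equations cancels the r² and L² terms:
r = (x₁² − x₂²) / (2[(x₁cos θ₁ + e sin θ₁) − (x₂cos θ₂ + e sin θ₂)]) = 43.0000 → r = 43
L² = (x₁ − r cos θ₁)² + (r sin θ₁ − e)² = 32040.9826 → L = 179.0000 → L = 179
check at θ₃=340°: x = 216.2045 (printed 216.2045) ✓

r = 43, L = 179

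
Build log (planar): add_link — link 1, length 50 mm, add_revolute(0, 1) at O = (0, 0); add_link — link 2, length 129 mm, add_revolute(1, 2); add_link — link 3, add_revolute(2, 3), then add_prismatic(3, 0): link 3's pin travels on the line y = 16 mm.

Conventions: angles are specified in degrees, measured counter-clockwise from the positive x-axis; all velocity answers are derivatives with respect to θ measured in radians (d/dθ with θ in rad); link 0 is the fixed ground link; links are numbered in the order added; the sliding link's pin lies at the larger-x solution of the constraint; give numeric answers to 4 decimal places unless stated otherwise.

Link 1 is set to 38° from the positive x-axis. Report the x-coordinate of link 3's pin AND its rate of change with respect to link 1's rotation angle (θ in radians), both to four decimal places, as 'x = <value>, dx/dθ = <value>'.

geometry: r = 50 mm, L = 129 mm, e = 16 mm
crank pin P = (r cos θ, r sin θ) = (39.400538, 30.783074)
h = r sin θ − e = 30.783074 − 16 = 14.783074
x = r cos θ + √(L² − h²) = 39.400538 + 128.150149 = 167.550687
dx/dθ = −r sin θ − h·r cos θ/√(L² − h²) (θ in radians; h = 14.783074) = -35.328219

x = 167.5507, dx/dθ = -35.3282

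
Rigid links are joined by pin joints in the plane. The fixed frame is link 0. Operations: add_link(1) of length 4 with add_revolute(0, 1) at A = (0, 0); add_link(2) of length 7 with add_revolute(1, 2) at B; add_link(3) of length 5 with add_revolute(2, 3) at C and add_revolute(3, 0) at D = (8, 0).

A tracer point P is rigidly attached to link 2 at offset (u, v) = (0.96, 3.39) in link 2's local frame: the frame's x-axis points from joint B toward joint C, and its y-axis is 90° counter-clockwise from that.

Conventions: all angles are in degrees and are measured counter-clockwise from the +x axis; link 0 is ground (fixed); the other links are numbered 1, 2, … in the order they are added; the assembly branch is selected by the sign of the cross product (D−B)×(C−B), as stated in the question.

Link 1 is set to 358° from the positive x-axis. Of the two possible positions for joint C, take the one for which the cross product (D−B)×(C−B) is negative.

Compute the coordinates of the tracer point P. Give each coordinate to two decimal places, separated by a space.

A=(0,0), D=(8.00,0)
B = A + 4.00·(cos358°, sin358°) = (3.9976, -0.1396)
|BD| = 4.0049
circle(B,7.00) ∩ circle(D,5.00): a=4.9988, h=4.9002
  candidates: C₊=(8.8225,4.9319) cross=19.625; C₋=(9.1641,-4.8626) cross=-19.625
  branch - wants cross < 0 → take C=(9.1641,-4.8626) (cross=-19.625)
ex = (C−B)/|BC| = (0.7381,-0.6747); ey = (0.6747,0.7381)
P = B + 0.96·ex + 3.39·ey = (6.9934,1.7148)

6.99 1.71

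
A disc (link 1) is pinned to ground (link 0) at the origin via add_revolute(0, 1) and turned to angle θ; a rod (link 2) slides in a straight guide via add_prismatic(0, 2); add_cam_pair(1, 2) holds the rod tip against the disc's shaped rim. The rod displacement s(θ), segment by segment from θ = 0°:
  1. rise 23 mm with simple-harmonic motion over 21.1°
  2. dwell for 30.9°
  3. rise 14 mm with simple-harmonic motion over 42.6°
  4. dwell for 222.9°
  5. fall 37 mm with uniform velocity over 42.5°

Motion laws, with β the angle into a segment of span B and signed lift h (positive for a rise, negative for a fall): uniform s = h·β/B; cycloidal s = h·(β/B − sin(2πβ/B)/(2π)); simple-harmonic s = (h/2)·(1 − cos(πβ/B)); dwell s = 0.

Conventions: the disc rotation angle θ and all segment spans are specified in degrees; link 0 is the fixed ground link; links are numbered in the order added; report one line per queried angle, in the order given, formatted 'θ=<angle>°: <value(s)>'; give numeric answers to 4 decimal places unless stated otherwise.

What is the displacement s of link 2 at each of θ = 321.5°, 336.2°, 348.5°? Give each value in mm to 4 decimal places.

segment 1 (0° to 21.1°, simple-harmonic, h = 23) is passed completely: s = 0.0000 + (23) = 23.0000
segment 2 (21.1° to 52°, dwell): s unchanged at 23.0000
segment 3 (52° to 94.6°, simple-harmonic, h = 14) is passed completely: s = 23.0000 + (14) = 37.0000
segment 4 (94.6° to 317.5°, dwell): s unchanged at 37.0000
θ = 321.5° falls in segment 5 (317.5° to 360°, uniform, h = -37): β = 321.5 − 317.5 = 4°, B = 42.5°; Δs = -37·4/42.5 = -3.4824; s = 37.0000 − 3.4824 = 33.5176
θ = 336.2° falls in segment 5 (317.5° to 360°, uniform, h = -37): β = 336.2 − 317.5 = 18.7°, B = 42.5°; Δs = -37·18.7/42.5 = -16.2800; s = 37.0000 − 16.2800 = 20.7200
θ = 348.5° falls in segment 5 (317.5° to 360°, uniform, h = -37): β = 348.5 − 317.5 = 31°, B = 42.5°; Δs = -37·31/42.5 = -26.9882; s = 37.0000 − 26.9882 = 10.0118

θ=321.5°: 33.5176
θ=336.2°: 20.7200
θ=348.5°: 10.0118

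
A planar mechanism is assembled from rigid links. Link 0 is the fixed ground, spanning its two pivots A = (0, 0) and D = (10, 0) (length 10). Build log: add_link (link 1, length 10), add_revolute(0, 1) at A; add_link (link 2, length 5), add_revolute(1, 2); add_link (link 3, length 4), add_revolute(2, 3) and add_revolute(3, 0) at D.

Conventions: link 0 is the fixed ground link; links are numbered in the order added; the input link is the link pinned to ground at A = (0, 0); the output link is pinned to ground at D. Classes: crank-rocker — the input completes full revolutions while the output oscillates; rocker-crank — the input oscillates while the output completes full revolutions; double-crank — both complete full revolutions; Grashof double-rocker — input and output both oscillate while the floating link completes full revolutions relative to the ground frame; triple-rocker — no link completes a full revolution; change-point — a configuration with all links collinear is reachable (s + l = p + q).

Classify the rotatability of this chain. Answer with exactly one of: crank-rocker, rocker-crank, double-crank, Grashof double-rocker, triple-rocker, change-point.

lengths: ground=10, input=10, coupler=5, output=4
sorted: s=4 (shortest), l=10 (longest), p+q=15
s + l = 14 vs p + q = 15
s + l < p + q (Grashof) with shortest = output link → rocker-crank

rocker-crank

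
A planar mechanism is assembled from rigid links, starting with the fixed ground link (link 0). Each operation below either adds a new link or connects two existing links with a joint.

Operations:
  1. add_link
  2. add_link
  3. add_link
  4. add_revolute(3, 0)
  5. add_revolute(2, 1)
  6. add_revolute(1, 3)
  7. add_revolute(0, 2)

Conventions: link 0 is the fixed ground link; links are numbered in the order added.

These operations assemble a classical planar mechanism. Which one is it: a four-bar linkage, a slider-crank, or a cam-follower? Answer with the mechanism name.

links: 4 (incl. ground); joints: 4 revolute, 0 prismatic, 0 higher (cam) pair, forming one closed loop
4 links in a single 4R loop → four-bar linkage

four-bar linkage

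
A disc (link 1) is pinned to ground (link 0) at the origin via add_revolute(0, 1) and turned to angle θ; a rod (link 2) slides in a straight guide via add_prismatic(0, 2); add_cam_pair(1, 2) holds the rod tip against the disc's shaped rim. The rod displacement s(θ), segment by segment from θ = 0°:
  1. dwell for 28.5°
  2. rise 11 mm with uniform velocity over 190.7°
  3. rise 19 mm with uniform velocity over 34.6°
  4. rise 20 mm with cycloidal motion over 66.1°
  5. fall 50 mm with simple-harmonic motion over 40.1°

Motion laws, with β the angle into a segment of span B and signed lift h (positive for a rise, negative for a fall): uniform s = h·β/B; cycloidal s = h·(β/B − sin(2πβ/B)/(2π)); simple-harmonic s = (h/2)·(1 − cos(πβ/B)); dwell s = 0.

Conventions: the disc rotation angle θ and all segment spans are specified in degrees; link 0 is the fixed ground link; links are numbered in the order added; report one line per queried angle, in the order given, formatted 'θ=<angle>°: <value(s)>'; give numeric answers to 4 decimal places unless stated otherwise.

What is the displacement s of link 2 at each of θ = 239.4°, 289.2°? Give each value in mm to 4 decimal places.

segment 1 (0° to 28.5°, dwell): s unchanged at 0.0000
segment 2 (28.5° to 219.2°, uniform, h = 11) is passed completely: s = 0.0000 + (11) = 11.0000
θ = 239.4° falls in segment 3 (219.2° to 253.8°, uniform, h = 19): β = 239.4 − 219.2 = 20.2°, B = 34.6°; Δs = 19·20.2/34.6 = 11.0925; s = 11.0000 + 11.0925 = 22.0925
segment 3 (219.2° to 253.8°, uniform, h = 19) is passed completely: s = 11.0000 + (19) = 30.0000
θ = 289.2° falls in segment 4 (253.8° to 319.9°, cycloidal, h = 20): β = 289.2 − 253.8 = 35.4°, B = 66.1°; Δs = 20·(0.5356 − sin(2π·0.5356)/(2π)) = 11.4162; s = 30.0000 + 11.4162 = 41.4162

θ=239.4°: 22.0925
θ=289.2°: 41.4162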